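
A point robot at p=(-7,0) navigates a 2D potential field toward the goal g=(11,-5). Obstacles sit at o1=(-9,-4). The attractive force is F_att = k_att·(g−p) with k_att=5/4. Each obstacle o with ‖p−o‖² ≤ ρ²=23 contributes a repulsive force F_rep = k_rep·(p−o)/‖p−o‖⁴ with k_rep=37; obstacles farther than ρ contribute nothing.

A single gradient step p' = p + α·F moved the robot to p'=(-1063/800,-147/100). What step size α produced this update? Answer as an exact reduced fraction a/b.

α = 1/4

F_att = 5/4·(g−p) = 5/4·(18,-5) = (22.5000,-6.2500)
o1: d²=20 ≤ ρ²=23; F_rep = 37·(2,4)/20² = (0.1850,0.3700)
F = F_att + ΣF_rep = (22.6850,-5.8800)
Δp = p'−p = (5.6712,-1.4700); α = Δx/Fx = (4537/800) / (4537/200) = 1/4
check: Δy/Fy = (-147/100) / (-147/25) = 1/4 ✓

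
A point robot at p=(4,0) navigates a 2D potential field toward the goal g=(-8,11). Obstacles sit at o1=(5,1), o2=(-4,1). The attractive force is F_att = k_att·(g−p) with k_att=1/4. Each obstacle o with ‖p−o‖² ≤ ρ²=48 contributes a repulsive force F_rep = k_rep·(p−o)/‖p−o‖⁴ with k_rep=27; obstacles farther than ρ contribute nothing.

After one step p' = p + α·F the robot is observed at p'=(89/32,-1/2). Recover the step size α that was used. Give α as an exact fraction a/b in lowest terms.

F_att = 1/4·(g−p) = 1/4·(-12,11) = (-3.0000,2.7500)
o1: d²=2 ≤ ρ²=48; F_rep = 27·(-1,-1)/2² = (-6.7500,-6.7500)
o2: d²=65 > ρ²=48 → inactive
F = F_att + ΣF_rep = (-9.7500,-4.0000)
Δp = p'−p = (-1.2188,-0.5000); α = Δx/Fx = (-39/32) / (-39/4) = 1/8
check: Δy/Fy = (-1/2) / (-4) = 1/8 ✓

α = 1/8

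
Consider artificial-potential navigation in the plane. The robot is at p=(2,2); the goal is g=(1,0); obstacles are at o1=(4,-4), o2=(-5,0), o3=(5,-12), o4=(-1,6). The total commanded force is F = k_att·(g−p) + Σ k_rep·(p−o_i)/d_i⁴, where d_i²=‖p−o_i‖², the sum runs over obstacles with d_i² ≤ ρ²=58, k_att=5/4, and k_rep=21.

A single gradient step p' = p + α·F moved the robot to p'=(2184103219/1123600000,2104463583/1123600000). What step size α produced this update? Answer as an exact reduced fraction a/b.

α = 1/20

F_att = 5/4·(g−p) = 5/4·(-1,-2) = (-1.2500,-2.5000)
o1: d²=40 ≤ ρ²=58; F_rep = 21·(-2,6)/40² = (-0.0262,0.0788)
o2: d²=53 ≤ ρ²=58; F_rep = 21·(7,2)/53² = (0.0523,0.0150)
o3: d²=205 > ρ²=58 → inactive
o4: d²=25 ≤ ρ²=58; F_rep = 21·(3,-4)/25² = (0.1008,-0.1344)
F = F_att + ΣF_rep = (-1.1231,-2.5407)
Δp = p'−p = (-0.0562,-0.1270); α = Δx/Fx = (-63096781/1123600000) / (-63096781/56180000) = 1/20
check: Δy/Fy = (-142736417/1123600000) / (-142736417/56180000) = 1/20 ✓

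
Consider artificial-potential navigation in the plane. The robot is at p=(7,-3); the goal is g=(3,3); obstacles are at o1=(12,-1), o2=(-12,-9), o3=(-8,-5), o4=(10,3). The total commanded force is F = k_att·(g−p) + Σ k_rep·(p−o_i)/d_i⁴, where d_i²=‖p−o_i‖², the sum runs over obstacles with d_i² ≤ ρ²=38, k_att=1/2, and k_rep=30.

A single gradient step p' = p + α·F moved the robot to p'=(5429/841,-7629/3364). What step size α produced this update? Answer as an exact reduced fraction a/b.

α = 1/4

F_att = 1/2·(g−p) = 1/2·(-4,6) = (-2.0000,3.0000)
o1: d²=29 ≤ ρ²=38; F_rep = 30·(-5,-2)/29² = (-0.1784,-0.0713)
o2: d²=397 > ρ²=38 → inactive
o3: d²=229 > ρ²=38 → inactive
o4: d²=45 > ρ²=38 → inactive
F = F_att + ΣF_rep = (-2.1784,2.9287)
Δp = p'−p = (-0.5446,0.7322); α = Δx/Fx = (-458/841) / (-1832/841) = 1/4
check: Δy/Fy = (2463/3364) / (2463/841) = 1/4 ✓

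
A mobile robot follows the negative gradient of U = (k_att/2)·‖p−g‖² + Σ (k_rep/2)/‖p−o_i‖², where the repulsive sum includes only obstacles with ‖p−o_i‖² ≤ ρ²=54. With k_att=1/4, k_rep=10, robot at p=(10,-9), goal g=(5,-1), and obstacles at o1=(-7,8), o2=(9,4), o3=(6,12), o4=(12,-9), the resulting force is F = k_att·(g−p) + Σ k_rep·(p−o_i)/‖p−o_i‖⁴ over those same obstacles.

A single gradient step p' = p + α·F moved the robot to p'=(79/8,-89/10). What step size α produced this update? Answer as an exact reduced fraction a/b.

α = 1/20

F_att = 1/4·(g−p) = 1/4·(-5,8) = (-1.2500,2.0000)
o1: d²=578 > ρ²=54 → inactive
o2: d²=170 > ρ²=54 → inactive
o3: d²=457 > ρ²=54 → inactive
o4: d²=4 ≤ ρ²=54; F_rep = 10·(-2,0)/4² = (-1.2500,0.0000)
F = F_att + ΣF_rep = (-2.5000,2.0000)
Δp = p'−p = (-0.1250,0.1000); α = Δx/Fx = (-1/8) / (-5/2) = 1/20
check: Δy/Fy = (1/10) / (2) = 1/20 ✓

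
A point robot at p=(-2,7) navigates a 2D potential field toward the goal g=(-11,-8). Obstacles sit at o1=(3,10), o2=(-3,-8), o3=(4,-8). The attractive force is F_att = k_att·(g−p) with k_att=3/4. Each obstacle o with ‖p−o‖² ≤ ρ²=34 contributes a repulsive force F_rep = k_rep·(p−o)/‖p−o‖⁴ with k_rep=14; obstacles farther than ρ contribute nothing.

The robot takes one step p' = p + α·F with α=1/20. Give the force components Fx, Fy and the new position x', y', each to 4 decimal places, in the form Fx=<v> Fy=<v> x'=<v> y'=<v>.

Fx=-6.8106 Fy=-11.2863 x'=-2.3405 y'=6.4357

F_att = 3/4·(g−p) = 3/4·(-9,-15) = (-6.7500,-11.2500)
o1: d²=34 ≤ ρ²=34; F_rep = 14·(-5,-3)/34² = (-0.0606,-0.0363)
o2: d²=226 > ρ²=34 → inactive
o3: d²=261 > ρ²=34 → inactive
F = F_att + ΣF_rep = (-6.8106,-11.2863)
p' = p + 1/20·F = (-2.3405,6.4357)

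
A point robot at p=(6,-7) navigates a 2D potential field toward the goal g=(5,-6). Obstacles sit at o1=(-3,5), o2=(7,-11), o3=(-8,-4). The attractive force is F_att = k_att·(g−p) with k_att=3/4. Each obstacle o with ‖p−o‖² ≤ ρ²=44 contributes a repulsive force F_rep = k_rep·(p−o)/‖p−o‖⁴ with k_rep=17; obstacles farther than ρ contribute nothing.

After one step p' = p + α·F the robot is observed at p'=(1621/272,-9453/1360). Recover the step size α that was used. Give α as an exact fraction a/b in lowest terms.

α = 1/20

F_att = 3/4·(g−p) = 3/4·(-1,1) = (-0.7500,0.7500)
o1: d²=225 > ρ²=44 → inactive
o2: d²=17 ≤ ρ²=44; F_rep = 17·(-1,4)/17² = (-0.0588,0.2353)
o3: d²=205 > ρ²=44 → inactive
F = F_att + ΣF_rep = (-0.8088,0.9853)
Δp = p'−p = (-0.0404,0.0493); α = Δx/Fx = (-11/272) / (-55/68) = 1/20
check: Δy/Fy = (67/1360) / (67/68) = 1/20 ✓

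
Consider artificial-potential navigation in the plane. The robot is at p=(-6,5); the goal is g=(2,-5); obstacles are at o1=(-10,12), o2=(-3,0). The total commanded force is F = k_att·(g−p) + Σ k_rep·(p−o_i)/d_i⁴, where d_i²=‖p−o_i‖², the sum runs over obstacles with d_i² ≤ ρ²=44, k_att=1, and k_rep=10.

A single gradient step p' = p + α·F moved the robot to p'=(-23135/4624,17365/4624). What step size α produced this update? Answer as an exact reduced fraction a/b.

α = 1/8

F_att = 1·(g−p) = 1·(8,-10) = (8.0000,-10.0000)
o1: d²=65 > ρ²=44 → inactive
o2: d²=34 ≤ ρ²=44; F_rep = 10·(-3,5)/34² = (-0.0260,0.0433)
F = F_att + ΣF_rep = (7.9740,-9.9567)
Δp = p'−p = (0.9968,-1.2446); α = Δx/Fx = (4609/4624) / (4609/578) = 1/8
check: Δy/Fy = (-5755/4624) / (-5755/578) = 1/8 ✓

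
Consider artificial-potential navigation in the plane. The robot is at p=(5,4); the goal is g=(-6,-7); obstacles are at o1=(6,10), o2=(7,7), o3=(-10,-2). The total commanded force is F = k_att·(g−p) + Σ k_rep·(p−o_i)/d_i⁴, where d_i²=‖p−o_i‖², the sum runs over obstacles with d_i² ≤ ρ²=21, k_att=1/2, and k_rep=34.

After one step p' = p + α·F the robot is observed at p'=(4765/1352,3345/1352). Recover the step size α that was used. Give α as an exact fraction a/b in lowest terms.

α = 1/4

F_att = 1/2·(g−p) = 1/2·(-11,-11) = (-5.5000,-5.5000)
o1: d²=37 > ρ²=21 → inactive
o2: d²=13 ≤ ρ²=21; F_rep = 34·(-2,-3)/13² = (-0.4024,-0.6036)
o3: d²=261 > ρ²=21 → inactive
F = F_att + ΣF_rep = (-5.9024,-6.1036)
Δp = p'−p = (-1.4756,-1.5259); α = Δx/Fx = (-1995/1352) / (-1995/338) = 1/4
check: Δy/Fy = (-2063/1352) / (-2063/338) = 1/4 ✓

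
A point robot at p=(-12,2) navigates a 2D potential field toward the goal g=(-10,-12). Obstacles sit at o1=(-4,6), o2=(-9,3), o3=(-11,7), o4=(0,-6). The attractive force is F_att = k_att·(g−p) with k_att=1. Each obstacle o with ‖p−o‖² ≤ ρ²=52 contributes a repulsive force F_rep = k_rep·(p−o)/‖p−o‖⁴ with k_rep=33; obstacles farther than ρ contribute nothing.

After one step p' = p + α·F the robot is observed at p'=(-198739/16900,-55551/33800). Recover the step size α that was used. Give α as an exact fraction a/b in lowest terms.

α = 1/4

F_att = 1·(g−p) = 1·(2,-14) = (2.0000,-14.0000)
o1: d²=80 > ρ²=52 → inactive
o2: d²=10 ≤ ρ²=52; F_rep = 33·(-3,-1)/10² = (-0.9900,-0.3300)
o3: d²=26 ≤ ρ²=52; F_rep = 33·(-1,-5)/26² = (-0.0488,-0.2441)
o4: d²=208 > ρ²=52 → inactive
F = F_att + ΣF_rep = (0.9612,-14.5741)
Δp = p'−p = (0.2403,-3.6435); α = Δx/Fx = (4061/16900) / (4061/4225) = 1/4
check: Δy/Fy = (-123151/33800) / (-123151/8450) = 1/4 ✓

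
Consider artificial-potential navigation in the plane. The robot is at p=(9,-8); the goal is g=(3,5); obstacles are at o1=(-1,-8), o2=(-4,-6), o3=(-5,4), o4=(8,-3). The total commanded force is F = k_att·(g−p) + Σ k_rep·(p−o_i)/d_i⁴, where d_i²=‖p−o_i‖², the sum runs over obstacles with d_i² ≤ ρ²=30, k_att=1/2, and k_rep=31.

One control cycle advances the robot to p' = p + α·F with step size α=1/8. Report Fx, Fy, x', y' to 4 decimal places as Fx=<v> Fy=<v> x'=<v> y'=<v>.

Fx=-2.9541 Fy=6.2707 x'=8.6307 y'=-7.2162

F_att = 1/2·(g−p) = 1/2·(-6,13) = (-3.0000,6.5000)
o1: d²=100 > ρ²=30 → inactive
o2: d²=173 > ρ²=30 → inactive
o3: d²=340 > ρ²=30 → inactive
o4: d²=26 ≤ ρ²=30; F_rep = 31·(1,-5)/26² = (0.0459,-0.2293)
F = F_att + ΣF_rep = (-2.9541,6.2707)
p' = p + 1/8·F = (8.6307,-7.2162)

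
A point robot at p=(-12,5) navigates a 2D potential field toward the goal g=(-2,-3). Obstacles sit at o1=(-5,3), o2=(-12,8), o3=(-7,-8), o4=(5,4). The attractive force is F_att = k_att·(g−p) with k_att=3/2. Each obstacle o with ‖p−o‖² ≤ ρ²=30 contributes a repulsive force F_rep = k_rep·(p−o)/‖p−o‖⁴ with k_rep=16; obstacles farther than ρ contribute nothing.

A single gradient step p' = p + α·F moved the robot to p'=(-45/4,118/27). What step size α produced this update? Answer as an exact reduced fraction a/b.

F_att = 3/2·(g−p) = 3/2·(10,-8) = (15.0000,-12.0000)
o1: d²=53 > ρ²=30 → inactive
o2: d²=9 ≤ ρ²=30; F_rep = 16·(0,-3)/9² = (0.0000,-0.5926)
o3: d²=194 > ρ²=30 → inactive
o4: d²=290 > ρ²=30 → inactive
F = F_att + ΣF_rep = (15.0000,-12.5926)
Δp = p'−p = (0.7500,-0.6296); α = Δx/Fx = (3/4) / (15) = 1/20
check: Δy/Fy = (-17/27) / (-340/27) = 1/20 ✓

α = 1/20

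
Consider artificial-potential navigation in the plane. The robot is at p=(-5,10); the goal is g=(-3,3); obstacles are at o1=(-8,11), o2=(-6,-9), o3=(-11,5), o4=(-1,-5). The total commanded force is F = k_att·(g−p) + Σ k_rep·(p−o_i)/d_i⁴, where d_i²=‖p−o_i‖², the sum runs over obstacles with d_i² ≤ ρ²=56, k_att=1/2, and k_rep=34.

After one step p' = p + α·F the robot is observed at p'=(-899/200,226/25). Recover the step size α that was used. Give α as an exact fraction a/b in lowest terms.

α = 1/4

F_att = 1/2·(g−p) = 1/2·(2,-7) = (1.0000,-3.5000)
o1: d²=10 ≤ ρ²=56; F_rep = 34·(3,-1)/10² = (1.0200,-0.3400)
o2: d²=362 > ρ²=56 → inactive
o3: d²=61 > ρ²=56 → inactive
o4: d²=241 > ρ²=56 → inactive
F = F_att + ΣF_rep = (2.0200,-3.8400)
Δp = p'−p = (0.5050,-0.9600); α = Δx/Fx = (101/200) / (101/50) = 1/4
check: Δy/Fy = (-24/25) / (-96/25) = 1/4 ✓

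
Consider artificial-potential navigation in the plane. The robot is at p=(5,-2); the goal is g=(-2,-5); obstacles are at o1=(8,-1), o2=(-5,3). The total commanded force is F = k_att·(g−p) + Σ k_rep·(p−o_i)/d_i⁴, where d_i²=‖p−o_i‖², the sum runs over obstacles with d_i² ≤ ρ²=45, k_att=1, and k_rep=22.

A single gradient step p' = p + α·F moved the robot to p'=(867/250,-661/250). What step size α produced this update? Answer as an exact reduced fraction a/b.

F_att = 1·(g−p) = 1·(-7,-3) = (-7.0000,-3.0000)
o1: d²=10 ≤ ρ²=45; F_rep = 22·(-3,-1)/10² = (-0.6600,-0.2200)
o2: d²=125 > ρ²=45 → inactive
F = F_att + ΣF_rep = (-7.6600,-3.2200)
Δp = p'−p = (-1.5320,-0.6440); α = Δx/Fx = (-383/250) / (-383/50) = 1/5
check: Δy/Fy = (-161/250) / (-161/50) = 1/5 ✓

α = 1/5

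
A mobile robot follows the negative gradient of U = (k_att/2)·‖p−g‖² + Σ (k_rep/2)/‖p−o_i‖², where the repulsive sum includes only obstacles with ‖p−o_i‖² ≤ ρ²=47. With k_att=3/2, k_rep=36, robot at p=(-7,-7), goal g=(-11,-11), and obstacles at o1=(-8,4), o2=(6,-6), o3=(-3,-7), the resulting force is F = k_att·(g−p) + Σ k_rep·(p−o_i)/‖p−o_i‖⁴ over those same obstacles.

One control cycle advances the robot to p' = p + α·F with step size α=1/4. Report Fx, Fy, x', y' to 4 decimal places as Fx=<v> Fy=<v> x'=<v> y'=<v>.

Fx=-6.5625 Fy=-6.0000 x'=-8.6406 y'=-8.5000

F_att = 3/2·(g−p) = 3/2·(-4,-4) = (-6.0000,-6.0000)
o1: d²=122 > ρ²=47 → inactive
o2: d²=170 > ρ²=47 → inactive
o3: d²=16 ≤ ρ²=47; F_rep = 36·(-4,0)/16² = (-0.5625,0.0000)
F = F_att + ΣF_rep = (-6.5625,-6.0000)
p' = p + 1/4·F = (-8.6406,-8.5000)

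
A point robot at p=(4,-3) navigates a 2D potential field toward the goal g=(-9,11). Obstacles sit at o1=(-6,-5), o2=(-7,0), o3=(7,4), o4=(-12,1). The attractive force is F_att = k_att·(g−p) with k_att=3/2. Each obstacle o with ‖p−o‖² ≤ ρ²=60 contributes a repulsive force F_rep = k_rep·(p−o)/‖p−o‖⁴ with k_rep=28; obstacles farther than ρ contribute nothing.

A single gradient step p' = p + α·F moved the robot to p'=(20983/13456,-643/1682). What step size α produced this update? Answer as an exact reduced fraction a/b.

F_att = 3/2·(g−p) = 3/2·(-13,14) = (-19.5000,21.0000)
o1: d²=104 > ρ²=60 → inactive
o2: d²=130 > ρ²=60 → inactive
o3: d²=58 ≤ ρ²=60; F_rep = 28·(-3,-7)/58² = (-0.0250,-0.0583)
o4: d²=272 > ρ²=60 → inactive
F = F_att + ΣF_rep = (-19.5250,20.9417)
Δp = p'−p = (-2.4406,2.6177); α = Δx/Fx = (-32841/13456) / (-32841/1682) = 1/8
check: Δy/Fy = (4403/1682) / (17612/841) = 1/8 ✓

α = 1/8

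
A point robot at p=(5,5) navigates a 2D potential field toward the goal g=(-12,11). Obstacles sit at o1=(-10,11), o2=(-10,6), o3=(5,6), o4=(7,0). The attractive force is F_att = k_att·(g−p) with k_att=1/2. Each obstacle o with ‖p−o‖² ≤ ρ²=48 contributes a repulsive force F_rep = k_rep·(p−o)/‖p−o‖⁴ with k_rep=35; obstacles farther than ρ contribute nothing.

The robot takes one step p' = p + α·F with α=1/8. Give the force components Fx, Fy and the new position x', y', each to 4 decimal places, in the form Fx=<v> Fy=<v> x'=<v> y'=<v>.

F_att = 1/2·(g−p) = 1/2·(-17,6) = (-8.5000,3.0000)
o1: d²=261 > ρ²=48 → inactive
o2: d²=226 > ρ²=48 → inactive
o3: d²=1 ≤ ρ²=48; F_rep = 35·(0,-1)/1² = (0.0000,-35.0000)
o4: d²=29 ≤ ρ²=48; F_rep = 35·(-2,5)/29² = (-0.0832,0.2081)
F = F_att + ΣF_rep = (-8.5832,-31.7919)
p' = p + 1/8·F = (3.9271,1.0260)

Fx=-8.5832 Fy=-31.7919 x'=3.9271 y'=1.0260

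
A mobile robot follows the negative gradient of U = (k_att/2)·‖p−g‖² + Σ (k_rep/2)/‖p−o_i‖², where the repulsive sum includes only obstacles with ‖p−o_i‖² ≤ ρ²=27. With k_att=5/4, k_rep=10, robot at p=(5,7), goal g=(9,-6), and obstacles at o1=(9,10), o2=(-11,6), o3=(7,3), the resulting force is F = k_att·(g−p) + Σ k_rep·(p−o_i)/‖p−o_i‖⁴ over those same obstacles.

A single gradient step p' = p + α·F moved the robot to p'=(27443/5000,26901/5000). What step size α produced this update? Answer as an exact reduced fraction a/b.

F_att = 5/4·(g−p) = 5/4·(4,-13) = (5.0000,-16.2500)
o1: d²=25 ≤ ρ²=27; F_rep = 10·(-4,-3)/25² = (-0.0640,-0.0480)
o2: d²=257 > ρ²=27 → inactive
o3: d²=20 ≤ ρ²=27; F_rep = 10·(-2,4)/20² = (-0.0500,0.1000)
F = F_att + ΣF_rep = (4.8860,-16.1980)
Δp = p'−p = (0.4886,-1.6198); α = Δx/Fx = (2443/5000) / (2443/500) = 1/10
check: Δy/Fy = (-8099/5000) / (-8099/500) = 1/10 ✓

α = 1/10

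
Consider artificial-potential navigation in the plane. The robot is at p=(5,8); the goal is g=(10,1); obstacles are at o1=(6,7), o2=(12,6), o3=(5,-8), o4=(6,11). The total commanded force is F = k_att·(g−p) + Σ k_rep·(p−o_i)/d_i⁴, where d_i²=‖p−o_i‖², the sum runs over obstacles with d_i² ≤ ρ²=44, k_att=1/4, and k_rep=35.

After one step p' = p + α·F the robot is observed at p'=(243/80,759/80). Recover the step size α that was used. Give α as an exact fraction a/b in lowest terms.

α = 1/4

F_att = 1/4·(g−p) = 1/4·(5,-7) = (1.2500,-1.7500)
o1: d²=2 ≤ ρ²=44; F_rep = 35·(-1,1)/2² = (-8.7500,8.7500)
o2: d²=53 > ρ²=44 → inactive
o3: d²=256 > ρ²=44 → inactive
o4: d²=10 ≤ ρ²=44; F_rep = 35·(-1,-3)/10² = (-0.3500,-1.0500)
F = F_att + ΣF_rep = (-7.8500,5.9500)
Δp = p'−p = (-1.9625,1.4875); α = Δx/Fx = (-157/80) / (-157/20) = 1/4
check: Δy/Fy = (119/80) / (119/20) = 1/4 ✓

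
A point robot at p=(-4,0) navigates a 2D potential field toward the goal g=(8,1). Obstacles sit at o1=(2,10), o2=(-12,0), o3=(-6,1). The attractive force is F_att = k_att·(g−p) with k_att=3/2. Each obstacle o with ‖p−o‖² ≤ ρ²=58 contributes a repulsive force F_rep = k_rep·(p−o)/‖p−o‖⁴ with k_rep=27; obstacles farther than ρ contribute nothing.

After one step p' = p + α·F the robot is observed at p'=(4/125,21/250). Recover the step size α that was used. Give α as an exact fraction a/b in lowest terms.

α = 1/5

F_att = 3/2·(g−p) = 3/2·(12,1) = (18.0000,1.5000)
o1: d²=136 > ρ²=58 → inactive
o2: d²=64 > ρ²=58 → inactive
o3: d²=5 ≤ ρ²=58; F_rep = 27·(2,-1)/5² = (2.1600,-1.0800)
F = F_att + ΣF_rep = (20.1600,0.4200)
Δp = p'−p = (4.0320,0.0840); α = Δx/Fx = (504/125) / (504/25) = 1/5
check: Δy/Fy = (21/250) / (21/50) = 1/5 ✓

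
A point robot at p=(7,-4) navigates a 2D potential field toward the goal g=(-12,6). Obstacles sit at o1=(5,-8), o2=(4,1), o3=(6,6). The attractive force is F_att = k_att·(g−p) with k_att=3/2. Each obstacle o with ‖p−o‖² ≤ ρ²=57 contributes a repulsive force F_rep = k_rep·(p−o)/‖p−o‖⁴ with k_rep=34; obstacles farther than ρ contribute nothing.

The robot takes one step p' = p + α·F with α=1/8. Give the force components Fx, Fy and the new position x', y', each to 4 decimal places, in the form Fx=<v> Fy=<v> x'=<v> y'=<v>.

F_att = 3/2·(g−p) = 3/2·(-19,10) = (-28.5000,15.0000)
o1: d²=20 ≤ ρ²=57; F_rep = 34·(2,4)/20² = (0.1700,0.3400)
o2: d²=34 ≤ ρ²=57; F_rep = 34·(3,-5)/34² = (0.0882,-0.1471)
o3: d²=101 > ρ²=57 → inactive
F = F_att + ΣF_rep = (-28.2418,15.1929)
p' = p + 1/8·F = (3.4698,-2.1009)

Fx=-28.2418 Fy=15.1929 x'=3.4698 y'=-2.1009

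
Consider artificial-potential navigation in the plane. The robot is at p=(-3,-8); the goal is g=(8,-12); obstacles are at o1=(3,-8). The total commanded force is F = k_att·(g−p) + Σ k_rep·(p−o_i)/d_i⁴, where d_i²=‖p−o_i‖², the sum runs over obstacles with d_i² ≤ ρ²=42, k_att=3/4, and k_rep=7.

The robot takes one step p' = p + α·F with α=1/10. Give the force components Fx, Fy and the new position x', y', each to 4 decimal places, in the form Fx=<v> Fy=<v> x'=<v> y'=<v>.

F_att = 3/4·(g−p) = 3/4·(11,-4) = (8.2500,-3.0000)
o1: d²=36 ≤ ρ²=42; F_rep = 7·(-6,0)/36² = (-0.0324,0.0000)
F = F_att + ΣF_rep = (8.2176,-3.0000)
p' = p + 1/10·F = (-2.1782,-8.3000)

Fx=8.2176 Fy=-3.0000 x'=-2.1782 y'=-8.3000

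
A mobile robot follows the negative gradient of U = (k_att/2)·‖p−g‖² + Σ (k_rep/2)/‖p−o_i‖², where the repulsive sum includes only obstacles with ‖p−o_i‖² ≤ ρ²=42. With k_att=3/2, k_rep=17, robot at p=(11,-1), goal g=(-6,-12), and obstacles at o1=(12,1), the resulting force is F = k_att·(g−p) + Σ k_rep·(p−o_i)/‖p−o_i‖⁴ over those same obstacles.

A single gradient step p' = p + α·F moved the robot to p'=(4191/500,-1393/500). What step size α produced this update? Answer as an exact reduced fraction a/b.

α = 1/10

F_att = 3/2·(g−p) = 3/2·(-17,-11) = (-25.5000,-16.5000)
o1: d²=5 ≤ ρ²=42; F_rep = 17·(-1,-2)/5² = (-0.6800,-1.3600)
F = F_att + ΣF_rep = (-26.1800,-17.8600)
Δp = p'−p = (-2.6180,-1.7860); α = Δx/Fx = (-1309/500) / (-1309/50) = 1/10
check: Δy/Fy = (-893/500) / (-893/50) = 1/10 ✓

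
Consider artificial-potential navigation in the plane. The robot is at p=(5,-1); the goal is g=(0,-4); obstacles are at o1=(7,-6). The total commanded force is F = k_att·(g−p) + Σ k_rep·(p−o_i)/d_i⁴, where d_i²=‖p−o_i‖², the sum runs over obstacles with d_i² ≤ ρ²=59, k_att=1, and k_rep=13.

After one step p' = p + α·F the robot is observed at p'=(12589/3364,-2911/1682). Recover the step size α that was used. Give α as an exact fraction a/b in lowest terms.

F_att = 1·(g−p) = 1·(-5,-3) = (-5.0000,-3.0000)
o1: d²=29 ≤ ρ²=59; F_rep = 13·(-2,5)/29² = (-0.0309,0.0773)
F = F_att + ΣF_rep = (-5.0309,-2.9227)
Δp = p'−p = (-1.2577,-0.7307); α = Δx/Fx = (-4231/3364) / (-4231/841) = 1/4
check: Δy/Fy = (-1229/1682) / (-2458/841) = 1/4 ✓

α = 1/4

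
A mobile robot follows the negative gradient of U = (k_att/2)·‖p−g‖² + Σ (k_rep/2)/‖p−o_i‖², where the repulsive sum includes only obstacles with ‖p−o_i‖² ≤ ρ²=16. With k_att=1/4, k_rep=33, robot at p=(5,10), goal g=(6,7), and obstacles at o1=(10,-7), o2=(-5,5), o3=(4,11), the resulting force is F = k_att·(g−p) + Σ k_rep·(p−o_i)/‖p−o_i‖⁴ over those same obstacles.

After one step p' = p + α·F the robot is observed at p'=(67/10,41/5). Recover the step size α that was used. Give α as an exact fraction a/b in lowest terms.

α = 1/5

F_att = 1/4·(g−p) = 1/4·(1,-3) = (0.2500,-0.7500)
o1: d²=314 > ρ²=16 → inactive
o2: d²=125 > ρ²=16 → inactive
o3: d²=2 ≤ ρ²=16; F_rep = 33·(1,-1)/2² = (8.2500,-8.2500)
F = F_att + ΣF_rep = (8.5000,-9.0000)
Δp = p'−p = (1.7000,-1.8000); α = Δx/Fx = (17/10) / (17/2) = 1/5
check: Δy/Fy = (-9/5) / (-9) = 1/5 ✓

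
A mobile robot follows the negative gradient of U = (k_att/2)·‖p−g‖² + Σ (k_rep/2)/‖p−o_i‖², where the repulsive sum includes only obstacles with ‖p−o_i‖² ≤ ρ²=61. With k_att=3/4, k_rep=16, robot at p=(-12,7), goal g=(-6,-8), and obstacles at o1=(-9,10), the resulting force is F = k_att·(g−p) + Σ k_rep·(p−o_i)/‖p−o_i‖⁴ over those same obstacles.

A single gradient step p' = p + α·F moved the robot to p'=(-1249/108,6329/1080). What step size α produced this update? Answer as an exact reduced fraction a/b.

α = 1/10

F_att = 3/4·(g−p) = 3/4·(6,-15) = (4.5000,-11.2500)
o1: d²=18 ≤ ρ²=61; F_rep = 16·(-3,-3)/18² = (-0.1481,-0.1481)
F = F_att + ΣF_rep = (4.3519,-11.3981)
Δp = p'−p = (0.4352,-1.1398); α = Δx/Fx = (47/108) / (235/54) = 1/10
check: Δy/Fy = (-1231/1080) / (-1231/108) = 1/10 ✓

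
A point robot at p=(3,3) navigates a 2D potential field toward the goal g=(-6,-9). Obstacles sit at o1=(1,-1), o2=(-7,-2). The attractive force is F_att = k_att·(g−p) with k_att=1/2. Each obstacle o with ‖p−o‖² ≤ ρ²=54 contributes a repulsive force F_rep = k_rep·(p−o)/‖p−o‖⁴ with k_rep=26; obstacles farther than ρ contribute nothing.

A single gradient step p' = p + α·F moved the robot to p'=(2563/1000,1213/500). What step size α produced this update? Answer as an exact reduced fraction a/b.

F_att = 1/2·(g−p) = 1/2·(-9,-12) = (-4.5000,-6.0000)
o1: d²=20 ≤ ρ²=54; F_rep = 26·(2,4)/20² = (0.1300,0.2600)
o2: d²=125 > ρ²=54 → inactive
F = F_att + ΣF_rep = (-4.3700,-5.7400)
Δp = p'−p = (-0.4370,-0.5740); α = Δx/Fx = (-437/1000) / (-437/100) = 1/10
check: Δy/Fy = (-287/500) / (-287/50) = 1/10 ✓

α = 1/10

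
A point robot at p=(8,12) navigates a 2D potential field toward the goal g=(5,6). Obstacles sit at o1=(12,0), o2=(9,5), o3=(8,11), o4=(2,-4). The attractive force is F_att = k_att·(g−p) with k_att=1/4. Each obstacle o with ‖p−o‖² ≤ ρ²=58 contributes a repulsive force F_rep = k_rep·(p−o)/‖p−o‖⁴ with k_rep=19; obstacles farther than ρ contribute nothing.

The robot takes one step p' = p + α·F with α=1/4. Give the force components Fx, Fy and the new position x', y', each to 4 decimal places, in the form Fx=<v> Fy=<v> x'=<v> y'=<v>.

Fx=-0.7576 Fy=17.5532 x'=7.8106 y'=16.3883

F_att = 1/4·(g−p) = 1/4·(-3,-6) = (-0.7500,-1.5000)
o1: d²=160 > ρ²=58 → inactive
o2: d²=50 ≤ ρ²=58; F_rep = 19·(-1,7)/50² = (-0.0076,0.0532)
o3: d²=1 ≤ ρ²=58; F_rep = 19·(0,1)/1² = (0.0000,19.0000)
o4: d²=292 > ρ²=58 → inactive
F = F_att + ΣF_rep = (-0.7576,17.5532)
p' = p + 1/4·F = (7.8106,16.3883)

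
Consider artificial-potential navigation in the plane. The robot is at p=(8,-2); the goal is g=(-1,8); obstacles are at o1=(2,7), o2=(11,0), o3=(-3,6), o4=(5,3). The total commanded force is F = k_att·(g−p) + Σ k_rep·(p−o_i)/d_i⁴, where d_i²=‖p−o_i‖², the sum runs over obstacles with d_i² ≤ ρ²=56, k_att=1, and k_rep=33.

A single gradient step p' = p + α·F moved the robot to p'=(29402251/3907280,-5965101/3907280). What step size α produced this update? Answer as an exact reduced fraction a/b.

α = 1/20

F_att = 1·(g−p) = 1·(-9,10) = (-9.0000,10.0000)
o1: d²=117 > ρ²=56 → inactive
o2: d²=13 ≤ ρ²=56; F_rep = 33·(-3,-2)/13² = (-0.5858,-0.3905)
o3: d²=185 > ρ²=56 → inactive
o4: d²=34 ≤ ρ²=56; F_rep = 33·(3,-5)/34² = (0.0856,-0.1427)
F = F_att + ΣF_rep = (-9.5002,9.4667)
Δp = p'−p = (-0.4750,0.4733); α = Δx/Fx = (-1855989/3907280) / (-1855989/195364) = 1/20
check: Δy/Fy = (1849459/3907280) / (1849459/195364) = 1/20 ✓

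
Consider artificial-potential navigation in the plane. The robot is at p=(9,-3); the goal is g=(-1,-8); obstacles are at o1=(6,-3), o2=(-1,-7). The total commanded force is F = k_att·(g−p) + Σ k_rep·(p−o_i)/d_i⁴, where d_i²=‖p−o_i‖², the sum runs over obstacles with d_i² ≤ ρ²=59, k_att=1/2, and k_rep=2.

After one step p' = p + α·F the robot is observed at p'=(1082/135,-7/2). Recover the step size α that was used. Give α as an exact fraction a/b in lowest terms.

α = 1/5

F_att = 1/2·(g−p) = 1/2·(-10,-5) = (-5.0000,-2.5000)
o1: d²=9 ≤ ρ²=59; F_rep = 2·(3,0)/9² = (0.0741,0.0000)
o2: d²=116 > ρ²=59 → inactive
F = F_att + ΣF_rep = (-4.9259,-2.5000)
Δp = p'−p = (-0.9852,-0.5000); α = Δx/Fx = (-133/135) / (-133/27) = 1/5
check: Δy/Fy = (-1/2) / (-5/2) = 1/5 ✓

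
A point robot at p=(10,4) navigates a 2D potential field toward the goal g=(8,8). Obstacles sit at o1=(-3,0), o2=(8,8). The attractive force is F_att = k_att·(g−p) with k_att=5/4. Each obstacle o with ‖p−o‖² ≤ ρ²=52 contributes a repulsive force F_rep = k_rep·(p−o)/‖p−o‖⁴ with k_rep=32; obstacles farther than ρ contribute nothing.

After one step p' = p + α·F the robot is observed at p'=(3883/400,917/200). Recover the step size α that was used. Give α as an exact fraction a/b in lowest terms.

α = 1/8

F_att = 5/4·(g−p) = 5/4·(-2,4) = (-2.5000,5.0000)
o1: d²=185 > ρ²=52 → inactive
o2: d²=20 ≤ ρ²=52; F_rep = 32·(2,-4)/20² = (0.1600,-0.3200)
F = F_att + ΣF_rep = (-2.3400,4.6800)
Δp = p'−p = (-0.2925,0.5850); α = Δx/Fx = (-117/400) / (-117/50) = 1/8
check: Δy/Fy = (117/200) / (117/25) = 1/8 ✓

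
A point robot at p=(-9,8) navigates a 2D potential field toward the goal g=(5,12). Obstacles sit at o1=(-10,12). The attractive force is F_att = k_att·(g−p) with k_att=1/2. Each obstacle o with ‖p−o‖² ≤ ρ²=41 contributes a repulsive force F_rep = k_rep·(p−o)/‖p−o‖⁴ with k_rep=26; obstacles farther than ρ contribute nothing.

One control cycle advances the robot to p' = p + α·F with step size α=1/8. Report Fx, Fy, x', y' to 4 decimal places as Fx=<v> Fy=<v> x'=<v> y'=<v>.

F_att = 1/2·(g−p) = 1/2·(14,4) = (7.0000,2.0000)
o1: d²=17 ≤ ρ²=41; F_rep = 26·(1,-4)/17² = (0.0900,-0.3599)
F = F_att + ΣF_rep = (7.0900,1.6401)
p' = p + 1/8·F = (-8.1138,8.2050)

Fx=7.0900 Fy=1.6401 x'=-8.1138 y'=8.2050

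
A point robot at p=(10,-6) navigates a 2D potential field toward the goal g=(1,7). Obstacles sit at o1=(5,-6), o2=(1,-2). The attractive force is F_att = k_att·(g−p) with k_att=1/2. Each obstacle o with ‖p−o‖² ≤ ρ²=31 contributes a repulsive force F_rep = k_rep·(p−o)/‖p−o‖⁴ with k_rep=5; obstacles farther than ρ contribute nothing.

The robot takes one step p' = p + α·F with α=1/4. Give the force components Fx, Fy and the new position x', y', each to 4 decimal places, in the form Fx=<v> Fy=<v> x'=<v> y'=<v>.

F_att = 1/2·(g−p) = 1/2·(-9,13) = (-4.5000,6.5000)
o1: d²=25 ≤ ρ²=31; F_rep = 5·(5,0)/25² = (0.0400,0.0000)
o2: d²=97 > ρ²=31 → inactive
F = F_att + ΣF_rep = (-4.4600,6.5000)
p' = p + 1/4·F = (8.8850,-4.3750)

Fx=-4.4600 Fy=6.5000 x'=8.8850 y'=-4.3750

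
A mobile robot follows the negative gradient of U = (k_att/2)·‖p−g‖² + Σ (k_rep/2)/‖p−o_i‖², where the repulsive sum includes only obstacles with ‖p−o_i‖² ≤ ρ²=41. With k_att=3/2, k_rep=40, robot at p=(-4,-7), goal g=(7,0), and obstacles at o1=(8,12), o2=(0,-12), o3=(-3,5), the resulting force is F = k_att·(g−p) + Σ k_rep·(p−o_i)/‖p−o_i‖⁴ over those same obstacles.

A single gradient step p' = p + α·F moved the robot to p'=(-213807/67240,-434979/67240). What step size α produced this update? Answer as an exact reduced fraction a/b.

α = 1/20

F_att = 3/2·(g−p) = 3/2·(11,7) = (16.5000,10.5000)
o1: d²=505 > ρ²=41 → inactive
o2: d²=41 ≤ ρ²=41; F_rep = 40·(-4,5)/41² = (-0.0952,0.1190)
o3: d²=145 > ρ²=41 → inactive
F = F_att + ΣF_rep = (16.4048,10.6190)
Δp = p'−p = (0.8202,0.5309); α = Δx/Fx = (55153/67240) / (55153/3362) = 1/20
check: Δy/Fy = (35701/67240) / (35701/3362) = 1/20 ✓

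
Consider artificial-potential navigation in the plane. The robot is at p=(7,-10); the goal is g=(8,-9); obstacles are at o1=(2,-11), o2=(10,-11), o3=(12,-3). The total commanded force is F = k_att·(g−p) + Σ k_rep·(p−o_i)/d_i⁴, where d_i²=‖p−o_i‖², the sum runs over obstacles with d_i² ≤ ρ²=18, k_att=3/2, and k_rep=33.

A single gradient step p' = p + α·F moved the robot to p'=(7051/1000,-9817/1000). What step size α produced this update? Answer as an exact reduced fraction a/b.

α = 1/10

F_att = 3/2·(g−p) = 3/2·(1,1) = (1.5000,1.5000)
o1: d²=26 > ρ²=18 → inactive
o2: d²=10 ≤ ρ²=18; F_rep = 33·(-3,1)/10² = (-0.9900,0.3300)
o3: d²=74 > ρ²=18 → inactive
F = F_att + ΣF_rep = (0.5100,1.8300)
Δp = p'−p = (0.0510,0.1830); α = Δx/Fx = (51/1000) / (51/100) = 1/10
check: Δy/Fy = (183/1000) / (183/100) = 1/10 ✓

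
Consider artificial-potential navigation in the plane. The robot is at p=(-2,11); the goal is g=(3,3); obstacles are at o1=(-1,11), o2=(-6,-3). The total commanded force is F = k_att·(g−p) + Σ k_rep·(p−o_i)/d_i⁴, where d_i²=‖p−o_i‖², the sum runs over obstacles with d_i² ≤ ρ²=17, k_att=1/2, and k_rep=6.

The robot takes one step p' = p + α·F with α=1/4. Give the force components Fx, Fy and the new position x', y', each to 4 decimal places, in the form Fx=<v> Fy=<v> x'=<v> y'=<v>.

Fx=-3.5000 Fy=-4.0000 x'=-2.8750 y'=10.0000

F_att = 1/2·(g−p) = 1/2·(5,-8) = (2.5000,-4.0000)
o1: d²=1 ≤ ρ²=17; F_rep = 6·(-1,0)/1² = (-6.0000,0.0000)
o2: d²=212 > ρ²=17 → inactive
F = F_att + ΣF_rep = (-3.5000,-4.0000)
p' = p + 1/4·F = (-2.8750,10.0000)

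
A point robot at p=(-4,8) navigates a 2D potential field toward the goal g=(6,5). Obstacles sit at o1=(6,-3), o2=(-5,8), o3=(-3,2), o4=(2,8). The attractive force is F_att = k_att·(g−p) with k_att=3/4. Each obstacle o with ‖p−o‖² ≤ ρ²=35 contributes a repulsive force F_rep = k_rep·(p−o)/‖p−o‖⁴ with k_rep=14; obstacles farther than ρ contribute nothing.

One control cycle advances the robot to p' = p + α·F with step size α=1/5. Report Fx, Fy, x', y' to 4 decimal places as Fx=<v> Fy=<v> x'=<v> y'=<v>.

Fx=21.5000 Fy=-2.2500 x'=0.3000 y'=7.5500

F_att = 3/4·(g−p) = 3/4·(10,-3) = (7.5000,-2.2500)
o1: d²=221 > ρ²=35 → inactive
o2: d²=1 ≤ ρ²=35; F_rep = 14·(1,0)/1² = (14.0000,0.0000)
o3: d²=37 > ρ²=35 → inactive
o4: d²=36 > ρ²=35 → inactive
F = F_att + ΣF_rep = (21.5000,-2.2500)
p' = p + 1/5·F = (0.3000,7.5500)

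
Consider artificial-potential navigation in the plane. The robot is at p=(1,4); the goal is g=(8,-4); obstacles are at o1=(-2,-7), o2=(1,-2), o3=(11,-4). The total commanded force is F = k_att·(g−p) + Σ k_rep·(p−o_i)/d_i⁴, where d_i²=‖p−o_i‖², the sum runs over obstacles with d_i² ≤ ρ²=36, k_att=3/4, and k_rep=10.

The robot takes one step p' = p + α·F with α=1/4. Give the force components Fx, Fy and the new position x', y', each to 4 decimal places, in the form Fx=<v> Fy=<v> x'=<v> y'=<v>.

F_att = 3/4·(g−p) = 3/4·(7,-8) = (5.2500,-6.0000)
o1: d²=130 > ρ²=36 → inactive
o2: d²=36 ≤ ρ²=36; F_rep = 10·(0,6)/36² = (0.0000,0.0463)
o3: d²=164 > ρ²=36 → inactive
F = F_att + ΣF_rep = (5.2500,-5.9537)
p' = p + 1/4·F = (2.3125,2.5116)

Fx=5.2500 Fy=-5.9537 x'=2.3125 y'=2.5116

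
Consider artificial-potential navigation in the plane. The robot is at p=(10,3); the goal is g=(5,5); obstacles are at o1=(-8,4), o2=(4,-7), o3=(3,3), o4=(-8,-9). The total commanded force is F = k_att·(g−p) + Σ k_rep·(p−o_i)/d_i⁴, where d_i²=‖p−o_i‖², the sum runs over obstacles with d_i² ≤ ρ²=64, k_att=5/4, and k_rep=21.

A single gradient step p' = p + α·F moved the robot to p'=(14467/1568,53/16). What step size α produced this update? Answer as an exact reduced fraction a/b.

α = 1/8

F_att = 5/4·(g−p) = 5/4·(-5,2) = (-6.2500,2.5000)
o1: d²=325 > ρ²=64 → inactive
o2: d²=136 > ρ²=64 → inactive
o3: d²=49 ≤ ρ²=64; F_rep = 21·(7,0)/49² = (0.0612,0.0000)
o4: d²=468 > ρ²=64 → inactive
F = F_att + ΣF_rep = (-6.1888,2.5000)
Δp = p'−p = (-0.7736,0.3125); α = Δx/Fx = (-1213/1568) / (-1213/196) = 1/8
check: Δy/Fy = (5/16) / (5/2) = 1/8 ✓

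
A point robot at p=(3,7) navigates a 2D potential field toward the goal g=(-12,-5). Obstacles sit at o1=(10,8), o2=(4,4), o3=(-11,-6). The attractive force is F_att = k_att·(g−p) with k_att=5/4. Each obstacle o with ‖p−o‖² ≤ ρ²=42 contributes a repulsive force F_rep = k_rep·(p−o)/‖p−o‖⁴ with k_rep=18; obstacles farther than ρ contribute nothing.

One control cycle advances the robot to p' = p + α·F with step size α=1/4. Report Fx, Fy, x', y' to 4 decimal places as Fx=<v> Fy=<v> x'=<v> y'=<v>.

F_att = 5/4·(g−p) = 5/4·(-15,-12) = (-18.7500,-15.0000)
o1: d²=50 > ρ²=42 → inactive
o2: d²=10 ≤ ρ²=42; F_rep = 18·(-1,3)/10² = (-0.1800,0.5400)
o3: d²=365 > ρ²=42 → inactive
F = F_att + ΣF_rep = (-18.9300,-14.4600)
p' = p + 1/4·F = (-1.7325,3.3850)

Fx=-18.9300 Fy=-14.4600 x'=-1.7325 y'=3.3850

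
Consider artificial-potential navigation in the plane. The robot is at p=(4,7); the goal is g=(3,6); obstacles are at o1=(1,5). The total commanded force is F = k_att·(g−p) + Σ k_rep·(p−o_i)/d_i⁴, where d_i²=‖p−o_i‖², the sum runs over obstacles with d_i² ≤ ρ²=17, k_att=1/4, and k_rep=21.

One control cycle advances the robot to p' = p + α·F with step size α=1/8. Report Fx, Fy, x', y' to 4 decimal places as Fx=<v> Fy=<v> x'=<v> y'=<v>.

F_att = 1/4·(g−p) = 1/4·(-1,-1) = (-0.2500,-0.2500)
o1: d²=13 ≤ ρ²=17; F_rep = 21·(3,2)/13² = (0.3728,0.2485)
F = F_att + ΣF_rep = (0.1228,-0.0015)
p' = p + 1/8·F = (4.0153,6.9998)

Fx=0.1228 Fy=-0.0015 x'=4.0153 y'=6.9998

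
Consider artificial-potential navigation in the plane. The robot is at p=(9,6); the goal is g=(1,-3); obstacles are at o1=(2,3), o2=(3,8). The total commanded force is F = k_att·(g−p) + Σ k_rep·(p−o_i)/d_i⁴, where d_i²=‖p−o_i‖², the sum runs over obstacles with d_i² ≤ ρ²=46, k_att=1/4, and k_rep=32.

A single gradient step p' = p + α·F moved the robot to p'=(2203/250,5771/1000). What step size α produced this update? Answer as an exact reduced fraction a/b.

F_att = 1/4·(g−p) = 1/4·(-8,-9) = (-2.0000,-2.2500)
o1: d²=58 > ρ²=46 → inactive
o2: d²=40 ≤ ρ²=46; F_rep = 32·(6,-2)/40² = (0.1200,-0.0400)
F = F_att + ΣF_rep = (-1.8800,-2.2900)
Δp = p'−p = (-0.1880,-0.2290); α = Δx/Fx = (-47/250) / (-47/25) = 1/10
check: Δy/Fy = (-229/1000) / (-229/100) = 1/10 ✓

α = 1/10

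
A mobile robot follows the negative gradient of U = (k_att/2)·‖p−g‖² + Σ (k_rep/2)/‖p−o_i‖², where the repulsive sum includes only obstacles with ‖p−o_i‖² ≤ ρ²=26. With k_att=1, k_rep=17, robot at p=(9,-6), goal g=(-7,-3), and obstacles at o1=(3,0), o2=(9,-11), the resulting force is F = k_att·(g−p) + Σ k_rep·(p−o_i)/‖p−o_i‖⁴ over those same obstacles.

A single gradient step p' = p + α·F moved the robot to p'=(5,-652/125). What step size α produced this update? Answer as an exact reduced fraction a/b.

F_att = 1·(g−p) = 1·(-16,3) = (-16.0000,3.0000)
o1: d²=72 > ρ²=26 → inactive
o2: d²=25 ≤ ρ²=26; F_rep = 17·(0,5)/25² = (0.0000,0.1360)
F = F_att + ΣF_rep = (-16.0000,3.1360)
Δp = p'−p = (-4.0000,0.7840); α = Δx/Fx = (-4) / (-16) = 1/4
check: Δy/Fy = (98/125) / (392/125) = 1/4 ✓

α = 1/4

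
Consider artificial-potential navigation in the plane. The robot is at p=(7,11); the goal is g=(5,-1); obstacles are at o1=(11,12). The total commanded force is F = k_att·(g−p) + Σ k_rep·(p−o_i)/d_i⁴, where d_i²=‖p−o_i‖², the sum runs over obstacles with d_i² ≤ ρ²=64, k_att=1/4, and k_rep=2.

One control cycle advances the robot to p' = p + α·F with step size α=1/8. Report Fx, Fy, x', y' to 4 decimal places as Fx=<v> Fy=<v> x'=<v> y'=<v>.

Fx=-0.5277 Fy=-3.0069 x'=6.9340 y'=10.6241

F_att = 1/4·(g−p) = 1/4·(-2,-12) = (-0.5000,-3.0000)
o1: d²=17 ≤ ρ²=64; F_rep = 2·(-4,-1)/17² = (-0.0277,-0.0069)
F = F_att + ΣF_rep = (-0.5277,-3.0069)
p' = p + 1/8·F = (6.9340,10.6241)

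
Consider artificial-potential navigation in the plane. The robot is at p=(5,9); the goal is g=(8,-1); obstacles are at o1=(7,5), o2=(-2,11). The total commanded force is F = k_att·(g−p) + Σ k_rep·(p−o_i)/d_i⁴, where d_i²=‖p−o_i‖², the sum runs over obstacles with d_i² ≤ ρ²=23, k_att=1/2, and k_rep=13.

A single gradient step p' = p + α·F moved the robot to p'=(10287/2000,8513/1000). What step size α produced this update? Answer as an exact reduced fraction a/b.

α = 1/10

F_att = 1/2·(g−p) = 1/2·(3,-10) = (1.5000,-5.0000)
o1: d²=20 ≤ ρ²=23; F_rep = 13·(-2,4)/20² = (-0.0650,0.1300)
o2: d²=53 > ρ²=23 → inactive
F = F_att + ΣF_rep = (1.4350,-4.8700)
Δp = p'−p = (0.1435,-0.4870); α = Δx/Fx = (287/2000) / (287/200) = 1/10
check: Δy/Fy = (-487/1000) / (-487/100) = 1/10 ✓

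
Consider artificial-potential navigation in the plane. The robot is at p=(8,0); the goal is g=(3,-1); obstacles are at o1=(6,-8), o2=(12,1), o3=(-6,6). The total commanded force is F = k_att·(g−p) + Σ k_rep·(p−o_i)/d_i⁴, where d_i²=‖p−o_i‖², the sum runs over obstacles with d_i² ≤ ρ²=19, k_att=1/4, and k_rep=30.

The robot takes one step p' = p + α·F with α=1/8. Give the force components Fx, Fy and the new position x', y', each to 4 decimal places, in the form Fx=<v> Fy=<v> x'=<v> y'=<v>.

F_att = 1/4·(g−p) = 1/4·(-5,-1) = (-1.2500,-0.2500)
o1: d²=68 > ρ²=19 → inactive
o2: d²=17 ≤ ρ²=19; F_rep = 30·(-4,-1)/17² = (-0.4152,-0.1038)
o3: d²=232 > ρ²=19 → inactive
F = F_att + ΣF_rep = (-1.6652,-0.3538)
p' = p + 1/8·F = (7.7918,-0.0442)

Fx=-1.6652 Fy=-0.3538 x'=7.7918 y'=-0.0442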